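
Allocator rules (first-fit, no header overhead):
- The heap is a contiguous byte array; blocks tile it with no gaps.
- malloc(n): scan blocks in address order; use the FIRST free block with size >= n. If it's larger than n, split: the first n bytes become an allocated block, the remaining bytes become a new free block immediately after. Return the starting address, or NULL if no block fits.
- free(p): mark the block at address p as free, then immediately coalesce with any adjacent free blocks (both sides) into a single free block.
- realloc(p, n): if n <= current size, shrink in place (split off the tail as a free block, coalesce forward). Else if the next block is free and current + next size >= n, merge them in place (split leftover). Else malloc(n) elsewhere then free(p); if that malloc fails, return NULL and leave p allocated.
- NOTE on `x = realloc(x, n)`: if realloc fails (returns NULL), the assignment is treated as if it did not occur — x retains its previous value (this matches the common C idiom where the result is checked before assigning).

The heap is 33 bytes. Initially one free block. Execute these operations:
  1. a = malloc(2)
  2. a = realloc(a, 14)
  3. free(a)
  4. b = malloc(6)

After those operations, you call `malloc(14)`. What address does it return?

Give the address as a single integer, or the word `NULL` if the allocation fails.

Op 1: a = malloc(2) -> a = 0; heap: [0-1 ALLOC][2-32 FREE]
Op 2: a = realloc(a, 14) -> a = 0; heap: [0-13 ALLOC][14-32 FREE]
Op 3: free(a) -> (freed a); heap: [0-32 FREE]
Op 4: b = malloc(6) -> b = 0; heap: [0-5 ALLOC][6-32 FREE]
malloc(14): first-fit scan over [0-5 ALLOC][6-32 FREE] -> 6

Answer: 6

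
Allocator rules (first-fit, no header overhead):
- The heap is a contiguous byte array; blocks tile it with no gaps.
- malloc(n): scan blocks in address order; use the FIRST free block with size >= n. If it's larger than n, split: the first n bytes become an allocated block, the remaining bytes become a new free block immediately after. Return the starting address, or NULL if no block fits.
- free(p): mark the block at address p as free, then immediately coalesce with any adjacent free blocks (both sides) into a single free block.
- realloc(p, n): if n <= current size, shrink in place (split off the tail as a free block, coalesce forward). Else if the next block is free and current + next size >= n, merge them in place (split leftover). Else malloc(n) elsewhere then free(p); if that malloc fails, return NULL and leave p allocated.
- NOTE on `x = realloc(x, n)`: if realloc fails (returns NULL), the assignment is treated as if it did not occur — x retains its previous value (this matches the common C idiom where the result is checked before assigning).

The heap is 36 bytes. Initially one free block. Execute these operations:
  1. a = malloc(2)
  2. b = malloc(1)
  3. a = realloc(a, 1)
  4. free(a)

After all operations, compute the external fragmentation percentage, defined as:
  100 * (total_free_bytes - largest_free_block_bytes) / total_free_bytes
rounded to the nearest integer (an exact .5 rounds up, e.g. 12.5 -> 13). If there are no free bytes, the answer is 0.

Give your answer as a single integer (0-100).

Answer: 6

Derivation:
Op 1: a = malloc(2) -> a = 0; heap: [0-1 ALLOC][2-35 FREE]
Op 2: b = malloc(1) -> b = 2; heap: [0-1 ALLOC][2-2 ALLOC][3-35 FREE]
Op 3: a = realloc(a, 1) -> a = 0; heap: [0-0 ALLOC][1-1 FREE][2-2 ALLOC][3-35 FREE]
Op 4: free(a) -> (freed a); heap: [0-1 FREE][2-2 ALLOC][3-35 FREE]
Free blocks: [2 33] total_free=35 largest=33 -> 100*(35-33)/35 = 200/35 ≈ 5.714 -> rounds to 6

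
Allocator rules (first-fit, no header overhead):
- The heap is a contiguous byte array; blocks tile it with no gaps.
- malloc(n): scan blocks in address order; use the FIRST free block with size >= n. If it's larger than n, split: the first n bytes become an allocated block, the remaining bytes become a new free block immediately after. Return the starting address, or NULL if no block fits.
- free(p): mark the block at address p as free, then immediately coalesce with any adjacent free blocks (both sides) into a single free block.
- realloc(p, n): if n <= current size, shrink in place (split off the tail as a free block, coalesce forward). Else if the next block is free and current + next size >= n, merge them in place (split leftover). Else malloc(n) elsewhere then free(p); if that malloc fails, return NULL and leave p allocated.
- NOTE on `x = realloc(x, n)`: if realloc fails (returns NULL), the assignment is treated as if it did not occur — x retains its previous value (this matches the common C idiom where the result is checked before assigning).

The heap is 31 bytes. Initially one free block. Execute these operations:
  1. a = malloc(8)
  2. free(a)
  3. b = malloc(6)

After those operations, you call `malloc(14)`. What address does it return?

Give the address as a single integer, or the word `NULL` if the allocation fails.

Op 1: a = malloc(8) -> a = 0; heap: [0-7 ALLOC][8-30 FREE]
Op 2: free(a) -> (freed a); heap: [0-30 FREE]
Op 3: b = malloc(6) -> b = 0; heap: [0-5 ALLOC][6-30 FREE]
malloc(14): first-fit scan over [0-5 ALLOC][6-30 FREE] -> 6

Answer: 6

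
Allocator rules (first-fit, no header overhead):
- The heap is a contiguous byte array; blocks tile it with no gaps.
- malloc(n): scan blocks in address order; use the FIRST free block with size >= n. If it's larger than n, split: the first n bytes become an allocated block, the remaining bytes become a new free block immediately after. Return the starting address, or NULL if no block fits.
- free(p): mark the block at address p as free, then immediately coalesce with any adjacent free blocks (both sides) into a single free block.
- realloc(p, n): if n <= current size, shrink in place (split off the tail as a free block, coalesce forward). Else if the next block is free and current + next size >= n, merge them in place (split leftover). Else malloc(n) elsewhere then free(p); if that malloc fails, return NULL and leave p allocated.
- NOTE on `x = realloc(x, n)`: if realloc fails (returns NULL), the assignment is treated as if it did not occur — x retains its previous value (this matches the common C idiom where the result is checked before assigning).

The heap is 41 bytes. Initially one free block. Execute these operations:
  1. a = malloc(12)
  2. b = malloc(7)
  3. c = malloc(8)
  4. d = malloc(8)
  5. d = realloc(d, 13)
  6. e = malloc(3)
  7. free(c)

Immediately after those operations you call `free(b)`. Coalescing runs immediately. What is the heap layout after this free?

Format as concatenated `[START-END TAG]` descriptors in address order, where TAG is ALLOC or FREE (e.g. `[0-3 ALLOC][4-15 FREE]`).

Answer: [0-11 ALLOC][12-26 FREE][27-39 ALLOC][40-40 FREE]

Derivation:
Op 1: a = malloc(12) -> a = 0; heap: [0-11 ALLOC][12-40 FREE]
Op 2: b = malloc(7) -> b = 12; heap: [0-11 ALLOC][12-18 ALLOC][19-40 FREE]
Op 3: c = malloc(8) -> c = 19; heap: [0-11 ALLOC][12-18 ALLOC][19-26 ALLOC][27-40 FREE]
Op 4: d = malloc(8) -> d = 27; heap: [0-11 ALLOC][12-18 ALLOC][19-26 ALLOC][27-34 ALLOC][35-40 FREE]
Op 5: d = realloc(d, 13) -> d = 27; heap: [0-11 ALLOC][12-18 ALLOC][19-26 ALLOC][27-39 ALLOC][40-40 FREE]
Op 6: e = malloc(3) -> e = NULL; heap: [0-11 ALLOC][12-18 ALLOC][19-26 ALLOC][27-39 ALLOC][40-40 FREE]
Op 7: free(c) -> (freed c); heap: [0-11 ALLOC][12-18 ALLOC][19-26 FREE][27-39 ALLOC][40-40 FREE]
free(b): b = 12 -> block [12-18 ALLOC]; mark free, coalesce with adjacent free neighbors -> [0-11 ALLOC][12-26 FREE][27-39 ALLOC][40-40 FREE]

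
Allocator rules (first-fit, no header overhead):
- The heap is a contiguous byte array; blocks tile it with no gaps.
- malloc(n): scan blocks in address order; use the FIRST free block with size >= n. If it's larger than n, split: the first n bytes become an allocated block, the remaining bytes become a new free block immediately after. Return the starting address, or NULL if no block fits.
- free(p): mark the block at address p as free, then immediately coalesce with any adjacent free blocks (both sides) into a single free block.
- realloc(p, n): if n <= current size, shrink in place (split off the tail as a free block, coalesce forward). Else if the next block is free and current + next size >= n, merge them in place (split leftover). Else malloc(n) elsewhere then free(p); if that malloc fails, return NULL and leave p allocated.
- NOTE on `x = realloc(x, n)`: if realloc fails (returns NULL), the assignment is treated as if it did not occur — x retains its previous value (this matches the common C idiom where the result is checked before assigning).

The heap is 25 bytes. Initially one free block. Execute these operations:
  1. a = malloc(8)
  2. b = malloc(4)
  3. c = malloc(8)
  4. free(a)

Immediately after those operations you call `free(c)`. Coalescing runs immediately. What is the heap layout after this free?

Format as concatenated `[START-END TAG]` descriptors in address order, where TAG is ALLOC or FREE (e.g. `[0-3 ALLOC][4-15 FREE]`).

Op 1: a = malloc(8) -> a = 0; heap: [0-7 ALLOC][8-24 FREE]
Op 2: b = malloc(4) -> b = 8; heap: [0-7 ALLOC][8-11 ALLOC][12-24 FREE]
Op 3: c = malloc(8) -> c = 12; heap: [0-7 ALLOC][8-11 ALLOC][12-19 ALLOC][20-24 FREE]
Op 4: free(a) -> (freed a); heap: [0-7 FREE][8-11 ALLOC][12-19 ALLOC][20-24 FREE]
free(c): c = 12 -> block [12-19 ALLOC]; mark free, coalesce with adjacent free neighbors -> [0-7 FREE][8-11 ALLOC][12-24 FREE]

Answer: [0-7 FREE][8-11 ALLOC][12-24 FREE]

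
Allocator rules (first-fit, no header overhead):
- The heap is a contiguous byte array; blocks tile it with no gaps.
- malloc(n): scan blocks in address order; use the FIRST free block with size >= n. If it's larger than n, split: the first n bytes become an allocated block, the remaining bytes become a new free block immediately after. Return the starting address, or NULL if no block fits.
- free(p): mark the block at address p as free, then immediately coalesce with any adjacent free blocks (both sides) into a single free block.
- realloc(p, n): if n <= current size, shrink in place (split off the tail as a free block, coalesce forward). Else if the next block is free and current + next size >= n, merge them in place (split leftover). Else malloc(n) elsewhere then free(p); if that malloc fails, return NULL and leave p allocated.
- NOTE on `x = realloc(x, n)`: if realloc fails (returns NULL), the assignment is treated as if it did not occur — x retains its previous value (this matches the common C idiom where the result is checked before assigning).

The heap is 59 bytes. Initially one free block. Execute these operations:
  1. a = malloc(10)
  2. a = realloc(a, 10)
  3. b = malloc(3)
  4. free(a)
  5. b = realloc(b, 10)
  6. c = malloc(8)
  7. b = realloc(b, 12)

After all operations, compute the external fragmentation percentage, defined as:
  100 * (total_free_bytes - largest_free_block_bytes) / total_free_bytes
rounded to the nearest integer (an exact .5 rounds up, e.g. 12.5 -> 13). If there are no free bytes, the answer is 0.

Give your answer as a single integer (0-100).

Answer: 5

Derivation:
Op 1: a = malloc(10) -> a = 0; heap: [0-9 ALLOC][10-58 FREE]
Op 2: a = realloc(a, 10) -> a = 0; heap: [0-9 ALLOC][10-58 FREE]
Op 3: b = malloc(3) -> b = 10; heap: [0-9 ALLOC][10-12 ALLOC][13-58 FREE]
Op 4: free(a) -> (freed a); heap: [0-9 FREE][10-12 ALLOC][13-58 FREE]
Op 5: b = realloc(b, 10) -> b = 10; heap: [0-9 FREE][10-19 ALLOC][20-58 FREE]
Op 6: c = malloc(8) -> c = 0; heap: [0-7 ALLOC][8-9 FREE][10-19 ALLOC][20-58 FREE]
Op 7: b = realloc(b, 12) -> b = 10; heap: [0-7 ALLOC][8-9 FREE][10-21 ALLOC][22-58 FREE]
Free blocks: [2 37] total_free=39 largest=37 -> 100*(39-37)/39 = 200/39 ≈ 5.128 -> rounds to 5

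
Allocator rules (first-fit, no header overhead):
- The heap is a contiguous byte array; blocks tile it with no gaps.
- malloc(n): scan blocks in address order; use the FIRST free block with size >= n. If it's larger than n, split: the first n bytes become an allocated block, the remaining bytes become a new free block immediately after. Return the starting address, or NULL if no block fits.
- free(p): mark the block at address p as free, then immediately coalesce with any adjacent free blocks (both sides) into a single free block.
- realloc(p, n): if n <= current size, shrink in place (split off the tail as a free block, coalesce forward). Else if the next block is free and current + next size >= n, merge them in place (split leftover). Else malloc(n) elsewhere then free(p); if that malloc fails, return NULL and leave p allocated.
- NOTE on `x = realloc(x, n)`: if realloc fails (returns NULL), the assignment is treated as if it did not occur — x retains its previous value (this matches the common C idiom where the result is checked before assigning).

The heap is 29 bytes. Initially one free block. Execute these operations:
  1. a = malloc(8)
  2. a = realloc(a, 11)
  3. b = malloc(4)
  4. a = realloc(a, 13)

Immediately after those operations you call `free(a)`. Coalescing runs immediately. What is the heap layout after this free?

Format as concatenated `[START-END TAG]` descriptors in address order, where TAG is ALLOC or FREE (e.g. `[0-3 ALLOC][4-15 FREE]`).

Op 1: a = malloc(8) -> a = 0; heap: [0-7 ALLOC][8-28 FREE]
Op 2: a = realloc(a, 11) -> a = 0; heap: [0-10 ALLOC][11-28 FREE]
Op 3: b = malloc(4) -> b = 11; heap: [0-10 ALLOC][11-14 ALLOC][15-28 FREE]
Op 4: a = realloc(a, 13) -> a = 15; heap: [0-10 FREE][11-14 ALLOC][15-27 ALLOC][28-28 FREE]
free(a): a = 15 -> block [15-27 ALLOC]; mark free, coalesce with adjacent free neighbors -> [0-10 FREE][11-14 ALLOC][15-28 FREE]

Answer: [0-10 FREE][11-14 ALLOC][15-28 FREE]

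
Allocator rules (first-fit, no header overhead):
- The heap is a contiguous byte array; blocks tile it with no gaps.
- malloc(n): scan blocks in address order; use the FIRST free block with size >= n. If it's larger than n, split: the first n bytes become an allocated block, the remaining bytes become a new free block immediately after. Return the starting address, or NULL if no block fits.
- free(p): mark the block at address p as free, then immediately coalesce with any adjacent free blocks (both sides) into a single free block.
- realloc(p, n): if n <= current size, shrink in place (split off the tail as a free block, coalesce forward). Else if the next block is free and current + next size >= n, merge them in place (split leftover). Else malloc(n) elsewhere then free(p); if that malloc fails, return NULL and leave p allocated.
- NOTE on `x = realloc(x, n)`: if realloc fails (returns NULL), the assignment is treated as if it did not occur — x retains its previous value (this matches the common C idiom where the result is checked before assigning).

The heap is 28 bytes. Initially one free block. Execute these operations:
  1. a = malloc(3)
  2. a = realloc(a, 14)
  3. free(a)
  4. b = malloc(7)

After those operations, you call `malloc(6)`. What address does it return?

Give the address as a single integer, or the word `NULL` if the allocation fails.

Answer: 7

Derivation:
Op 1: a = malloc(3) -> a = 0; heap: [0-2 ALLOC][3-27 FREE]
Op 2: a = realloc(a, 14) -> a = 0; heap: [0-13 ALLOC][14-27 FREE]
Op 3: free(a) -> (freed a); heap: [0-27 FREE]
Op 4: b = malloc(7) -> b = 0; heap: [0-6 ALLOC][7-27 FREE]
malloc(6): first-fit scan over [0-6 ALLOC][7-27 FREE] -> 7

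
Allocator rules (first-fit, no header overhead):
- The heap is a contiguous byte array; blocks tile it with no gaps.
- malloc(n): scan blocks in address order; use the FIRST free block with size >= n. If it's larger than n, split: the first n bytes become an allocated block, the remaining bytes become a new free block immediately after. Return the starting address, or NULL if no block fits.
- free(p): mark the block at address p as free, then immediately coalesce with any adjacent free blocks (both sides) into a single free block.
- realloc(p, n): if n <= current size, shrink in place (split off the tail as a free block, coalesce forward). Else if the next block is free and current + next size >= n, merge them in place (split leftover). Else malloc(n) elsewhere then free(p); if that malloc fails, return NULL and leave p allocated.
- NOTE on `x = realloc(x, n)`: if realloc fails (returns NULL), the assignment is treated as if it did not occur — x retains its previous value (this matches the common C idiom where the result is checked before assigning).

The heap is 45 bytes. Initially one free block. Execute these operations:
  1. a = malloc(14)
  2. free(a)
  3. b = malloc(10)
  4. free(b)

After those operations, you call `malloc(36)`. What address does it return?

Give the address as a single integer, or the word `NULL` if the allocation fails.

Answer: 0

Derivation:
Op 1: a = malloc(14) -> a = 0; heap: [0-13 ALLOC][14-44 FREE]
Op 2: free(a) -> (freed a); heap: [0-44 FREE]
Op 3: b = malloc(10) -> b = 0; heap: [0-9 ALLOC][10-44 FREE]
Op 4: free(b) -> (freed b); heap: [0-44 FREE]
malloc(36): first-fit scan over [0-44 FREE] -> 0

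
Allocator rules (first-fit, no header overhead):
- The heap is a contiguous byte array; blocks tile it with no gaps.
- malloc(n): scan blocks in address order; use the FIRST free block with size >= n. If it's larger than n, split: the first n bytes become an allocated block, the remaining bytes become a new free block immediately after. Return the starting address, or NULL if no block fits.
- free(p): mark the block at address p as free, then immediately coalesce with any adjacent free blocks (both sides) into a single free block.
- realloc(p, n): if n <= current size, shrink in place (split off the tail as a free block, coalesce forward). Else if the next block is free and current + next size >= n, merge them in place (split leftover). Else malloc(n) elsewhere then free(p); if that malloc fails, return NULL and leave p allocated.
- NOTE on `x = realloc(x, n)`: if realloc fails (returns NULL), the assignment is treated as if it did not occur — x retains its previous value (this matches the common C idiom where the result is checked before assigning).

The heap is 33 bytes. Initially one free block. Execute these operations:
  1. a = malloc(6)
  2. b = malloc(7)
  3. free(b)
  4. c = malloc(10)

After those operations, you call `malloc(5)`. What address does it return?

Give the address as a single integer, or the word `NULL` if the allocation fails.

Answer: 16

Derivation:
Op 1: a = malloc(6) -> a = 0; heap: [0-5 ALLOC][6-32 FREE]
Op 2: b = malloc(7) -> b = 6; heap: [0-5 ALLOC][6-12 ALLOC][13-32 FREE]
Op 3: free(b) -> (freed b); heap: [0-5 ALLOC][6-32 FREE]
Op 4: c = malloc(10) -> c = 6; heap: [0-5 ALLOC][6-15 ALLOC][16-32 FREE]
malloc(5): first-fit scan over [0-5 ALLOC][6-15 ALLOC][16-32 FREE] -> 16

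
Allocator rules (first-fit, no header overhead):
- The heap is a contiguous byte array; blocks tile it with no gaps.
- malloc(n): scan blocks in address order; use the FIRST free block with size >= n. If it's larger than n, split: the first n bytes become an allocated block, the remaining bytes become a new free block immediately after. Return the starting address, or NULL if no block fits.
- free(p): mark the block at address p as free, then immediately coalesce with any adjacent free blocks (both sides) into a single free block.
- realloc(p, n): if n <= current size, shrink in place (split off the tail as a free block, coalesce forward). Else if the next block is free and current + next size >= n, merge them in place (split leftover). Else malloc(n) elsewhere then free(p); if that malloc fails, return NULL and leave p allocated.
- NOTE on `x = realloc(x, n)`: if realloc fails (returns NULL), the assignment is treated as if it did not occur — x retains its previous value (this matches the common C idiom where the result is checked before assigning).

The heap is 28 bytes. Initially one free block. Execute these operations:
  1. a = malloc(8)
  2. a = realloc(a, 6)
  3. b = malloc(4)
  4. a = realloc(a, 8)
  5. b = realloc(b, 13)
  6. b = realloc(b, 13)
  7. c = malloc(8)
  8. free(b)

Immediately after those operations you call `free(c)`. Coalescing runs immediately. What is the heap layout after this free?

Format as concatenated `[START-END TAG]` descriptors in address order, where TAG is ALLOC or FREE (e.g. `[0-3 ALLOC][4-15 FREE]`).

Op 1: a = malloc(8) -> a = 0; heap: [0-7 ALLOC][8-27 FREE]
Op 2: a = realloc(a, 6) -> a = 0; heap: [0-5 ALLOC][6-27 FREE]
Op 3: b = malloc(4) -> b = 6; heap: [0-5 ALLOC][6-9 ALLOC][10-27 FREE]
Op 4: a = realloc(a, 8) -> a = 10; heap: [0-5 FREE][6-9 ALLOC][10-17 ALLOC][18-27 FREE]
Op 5: b = realloc(b, 13) -> NULL (b unchanged); heap: [0-5 FREE][6-9 ALLOC][10-17 ALLOC][18-27 FREE]
Op 6: b = realloc(b, 13) -> NULL (b unchanged); heap: [0-5 FREE][6-9 ALLOC][10-17 ALLOC][18-27 FREE]
Op 7: c = malloc(8) -> c = 18; heap: [0-5 FREE][6-9 ALLOC][10-17 ALLOC][18-25 ALLOC][26-27 FREE]
Op 8: free(b) -> (freed b); heap: [0-9 FREE][10-17 ALLOC][18-25 ALLOC][26-27 FREE]
free(c): c = 18 -> block [18-25 ALLOC]; mark free, coalesce with adjacent free neighbors -> [0-9 FREE][10-17 ALLOC][18-27 FREE]

Answer: [0-9 FREE][10-17 ALLOC][18-27 FREE]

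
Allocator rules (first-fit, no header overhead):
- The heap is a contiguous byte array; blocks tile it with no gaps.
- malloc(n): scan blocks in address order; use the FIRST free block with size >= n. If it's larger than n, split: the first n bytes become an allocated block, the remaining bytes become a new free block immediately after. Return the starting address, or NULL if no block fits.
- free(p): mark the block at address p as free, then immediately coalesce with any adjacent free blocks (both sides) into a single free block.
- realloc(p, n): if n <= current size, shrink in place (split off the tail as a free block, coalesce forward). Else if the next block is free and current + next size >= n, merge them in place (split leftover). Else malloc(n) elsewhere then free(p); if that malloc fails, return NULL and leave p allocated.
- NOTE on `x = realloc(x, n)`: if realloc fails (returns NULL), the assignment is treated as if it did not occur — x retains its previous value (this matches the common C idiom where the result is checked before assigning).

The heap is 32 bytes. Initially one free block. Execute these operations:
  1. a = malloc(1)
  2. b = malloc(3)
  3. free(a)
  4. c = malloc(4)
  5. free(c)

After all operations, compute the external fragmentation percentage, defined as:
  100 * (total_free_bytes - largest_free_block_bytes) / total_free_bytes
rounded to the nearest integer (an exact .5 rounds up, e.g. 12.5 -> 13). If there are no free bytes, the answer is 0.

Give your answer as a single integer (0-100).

Answer: 3

Derivation:
Op 1: a = malloc(1) -> a = 0; heap: [0-0 ALLOC][1-31 FREE]
Op 2: b = malloc(3) -> b = 1; heap: [0-0 ALLOC][1-3 ALLOC][4-31 FREE]
Op 3: free(a) -> (freed a); heap: [0-0 FREE][1-3 ALLOC][4-31 FREE]
Op 4: c = malloc(4) -> c = 4; heap: [0-0 FREE][1-3 ALLOC][4-7 ALLOC][8-31 FREE]
Op 5: free(c) -> (freed c); heap: [0-0 FREE][1-3 ALLOC][4-31 FREE]
Free blocks: [1 28] total_free=29 largest=28 -> 100*(29-28)/29 = 100/29 ≈ 3.448 -> rounds to 3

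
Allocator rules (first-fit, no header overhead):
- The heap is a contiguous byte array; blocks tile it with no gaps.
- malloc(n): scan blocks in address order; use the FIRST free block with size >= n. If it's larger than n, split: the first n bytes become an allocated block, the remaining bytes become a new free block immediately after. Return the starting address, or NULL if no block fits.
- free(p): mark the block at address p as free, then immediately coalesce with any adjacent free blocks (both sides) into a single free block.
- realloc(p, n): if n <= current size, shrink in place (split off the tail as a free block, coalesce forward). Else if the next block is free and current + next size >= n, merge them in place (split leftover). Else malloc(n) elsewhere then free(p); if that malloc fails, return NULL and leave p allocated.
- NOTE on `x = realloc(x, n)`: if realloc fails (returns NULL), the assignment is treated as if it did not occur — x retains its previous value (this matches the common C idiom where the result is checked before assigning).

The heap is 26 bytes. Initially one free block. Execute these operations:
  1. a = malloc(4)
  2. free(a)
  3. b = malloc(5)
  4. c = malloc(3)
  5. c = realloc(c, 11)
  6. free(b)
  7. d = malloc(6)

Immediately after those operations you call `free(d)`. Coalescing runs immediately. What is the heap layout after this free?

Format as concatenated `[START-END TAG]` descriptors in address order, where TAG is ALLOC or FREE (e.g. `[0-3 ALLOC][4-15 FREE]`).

Op 1: a = malloc(4) -> a = 0; heap: [0-3 ALLOC][4-25 FREE]
Op 2: free(a) -> (freed a); heap: [0-25 FREE]
Op 3: b = malloc(5) -> b = 0; heap: [0-4 ALLOC][5-25 FREE]
Op 4: c = malloc(3) -> c = 5; heap: [0-4 ALLOC][5-7 ALLOC][8-25 FREE]
Op 5: c = realloc(c, 11) -> c = 5; heap: [0-4 ALLOC][5-15 ALLOC][16-25 FREE]
Op 6: free(b) -> (freed b); heap: [0-4 FREE][5-15 ALLOC][16-25 FREE]
Op 7: d = malloc(6) -> d = 16; heap: [0-4 FREE][5-15 ALLOC][16-21 ALLOC][22-25 FREE]
free(d): d = 16 -> block [16-21 ALLOC]; mark free, coalesce with adjacent free neighbors -> [0-4 FREE][5-15 ALLOC][16-25 FREE]

Answer: [0-4 FREE][5-15 ALLOC][16-25 FREE]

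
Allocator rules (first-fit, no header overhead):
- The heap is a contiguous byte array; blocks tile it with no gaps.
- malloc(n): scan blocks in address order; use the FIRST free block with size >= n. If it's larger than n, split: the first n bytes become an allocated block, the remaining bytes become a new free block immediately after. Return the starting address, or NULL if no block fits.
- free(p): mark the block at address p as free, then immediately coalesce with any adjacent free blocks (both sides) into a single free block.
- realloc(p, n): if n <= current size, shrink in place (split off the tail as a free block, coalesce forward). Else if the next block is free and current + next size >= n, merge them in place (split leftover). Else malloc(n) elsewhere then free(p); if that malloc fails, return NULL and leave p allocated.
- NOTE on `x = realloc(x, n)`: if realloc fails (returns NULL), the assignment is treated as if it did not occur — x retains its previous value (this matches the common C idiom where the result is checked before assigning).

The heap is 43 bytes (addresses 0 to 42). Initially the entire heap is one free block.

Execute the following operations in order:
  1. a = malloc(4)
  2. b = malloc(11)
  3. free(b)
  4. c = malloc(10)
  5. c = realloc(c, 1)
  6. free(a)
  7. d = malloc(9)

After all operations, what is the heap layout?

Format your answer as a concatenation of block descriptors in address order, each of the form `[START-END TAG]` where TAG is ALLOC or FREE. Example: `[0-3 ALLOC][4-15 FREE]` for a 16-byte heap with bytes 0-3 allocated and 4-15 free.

Answer: [0-3 FREE][4-4 ALLOC][5-13 ALLOC][14-42 FREE]

Derivation:
Op 1: a = malloc(4) -> a = 0; heap: [0-3 ALLOC][4-42 FREE]
Op 2: b = malloc(11) -> b = 4; heap: [0-3 ALLOC][4-14 ALLOC][15-42 FREE]
Op 3: free(b) -> (freed b); heap: [0-3 ALLOC][4-42 FREE]
Op 4: c = malloc(10) -> c = 4; heap: [0-3 ALLOC][4-13 ALLOC][14-42 FREE]
Op 5: c = realloc(c, 1) -> c = 4; heap: [0-3 ALLOC][4-4 ALLOC][5-42 FREE]
Op 6: free(a) -> (freed a); heap: [0-3 FREE][4-4 ALLOC][5-42 FREE]
Op 7: d = malloc(9) -> d = 5; heap: [0-3 FREE][4-4 ALLOC][5-13 ALLOC][14-42 FREE]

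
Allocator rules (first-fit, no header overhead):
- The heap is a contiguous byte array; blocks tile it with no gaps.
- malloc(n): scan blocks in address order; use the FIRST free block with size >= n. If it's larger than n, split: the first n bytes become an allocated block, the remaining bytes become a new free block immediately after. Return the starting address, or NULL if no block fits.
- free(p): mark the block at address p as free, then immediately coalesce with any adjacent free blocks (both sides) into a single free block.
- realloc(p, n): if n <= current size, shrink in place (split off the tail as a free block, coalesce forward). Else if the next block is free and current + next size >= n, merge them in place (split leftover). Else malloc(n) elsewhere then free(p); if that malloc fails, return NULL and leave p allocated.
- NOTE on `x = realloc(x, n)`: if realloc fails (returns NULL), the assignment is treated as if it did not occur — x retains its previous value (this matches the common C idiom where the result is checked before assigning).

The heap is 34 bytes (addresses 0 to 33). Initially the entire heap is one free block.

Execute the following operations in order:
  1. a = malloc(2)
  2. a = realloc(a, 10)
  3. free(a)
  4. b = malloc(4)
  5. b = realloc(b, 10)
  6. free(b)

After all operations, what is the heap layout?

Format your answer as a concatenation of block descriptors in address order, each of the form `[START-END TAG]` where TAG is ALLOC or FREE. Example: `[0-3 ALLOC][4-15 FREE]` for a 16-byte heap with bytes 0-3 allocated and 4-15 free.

Op 1: a = malloc(2) -> a = 0; heap: [0-1 ALLOC][2-33 FREE]
Op 2: a = realloc(a, 10) -> a = 0; heap: [0-9 ALLOC][10-33 FREE]
Op 3: free(a) -> (freed a); heap: [0-33 FREE]
Op 4: b = malloc(4) -> b = 0; heap: [0-3 ALLOC][4-33 FREE]
Op 5: b = realloc(b, 10) -> b = 0; heap: [0-9 ALLOC][10-33 FREE]
Op 6: free(b) -> (freed b); heap: [0-33 FREE]

Answer: [0-33 FREE]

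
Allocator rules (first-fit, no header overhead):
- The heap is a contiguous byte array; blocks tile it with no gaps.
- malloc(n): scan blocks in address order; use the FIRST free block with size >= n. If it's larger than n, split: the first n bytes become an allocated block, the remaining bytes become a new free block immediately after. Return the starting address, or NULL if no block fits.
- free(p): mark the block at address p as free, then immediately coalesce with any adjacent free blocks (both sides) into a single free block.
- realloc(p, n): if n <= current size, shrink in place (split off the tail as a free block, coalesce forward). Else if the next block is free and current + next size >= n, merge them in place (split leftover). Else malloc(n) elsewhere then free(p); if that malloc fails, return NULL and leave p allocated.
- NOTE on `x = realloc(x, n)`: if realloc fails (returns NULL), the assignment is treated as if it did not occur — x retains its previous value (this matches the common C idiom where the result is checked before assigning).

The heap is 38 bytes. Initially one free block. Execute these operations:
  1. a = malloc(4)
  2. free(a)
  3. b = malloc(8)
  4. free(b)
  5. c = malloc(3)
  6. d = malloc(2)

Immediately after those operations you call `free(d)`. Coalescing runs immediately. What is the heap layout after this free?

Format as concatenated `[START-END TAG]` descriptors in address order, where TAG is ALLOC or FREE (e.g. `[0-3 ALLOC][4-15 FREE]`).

Answer: [0-2 ALLOC][3-37 FREE]

Derivation:
Op 1: a = malloc(4) -> a = 0; heap: [0-3 ALLOC][4-37 FREE]
Op 2: free(a) -> (freed a); heap: [0-37 FREE]
Op 3: b = malloc(8) -> b = 0; heap: [0-7 ALLOC][8-37 FREE]
Op 4: free(b) -> (freed b); heap: [0-37 FREE]
Op 5: c = malloc(3) -> c = 0; heap: [0-2 ALLOC][3-37 FREE]
Op 6: d = malloc(2) -> d = 3; heap: [0-2 ALLOC][3-4 ALLOC][5-37 FREE]
free(d): d = 3 -> block [3-4 ALLOC]; mark free, coalesce with adjacent free neighbors -> [0-2 ALLOC][3-37 FREE]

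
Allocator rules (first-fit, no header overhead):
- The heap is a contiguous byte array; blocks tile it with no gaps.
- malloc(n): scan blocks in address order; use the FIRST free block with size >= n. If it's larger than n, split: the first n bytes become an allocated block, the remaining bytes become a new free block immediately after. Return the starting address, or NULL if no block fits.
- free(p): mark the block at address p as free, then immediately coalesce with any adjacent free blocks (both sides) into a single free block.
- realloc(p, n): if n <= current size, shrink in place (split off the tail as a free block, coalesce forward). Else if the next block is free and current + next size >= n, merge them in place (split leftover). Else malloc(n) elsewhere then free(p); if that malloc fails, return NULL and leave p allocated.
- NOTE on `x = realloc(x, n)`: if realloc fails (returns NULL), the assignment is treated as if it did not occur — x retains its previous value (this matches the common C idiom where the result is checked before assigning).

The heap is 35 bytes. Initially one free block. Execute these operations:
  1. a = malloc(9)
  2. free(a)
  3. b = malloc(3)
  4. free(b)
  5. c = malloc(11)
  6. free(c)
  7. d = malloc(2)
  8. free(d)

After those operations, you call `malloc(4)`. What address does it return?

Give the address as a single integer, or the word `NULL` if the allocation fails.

Op 1: a = malloc(9) -> a = 0; heap: [0-8 ALLOC][9-34 FREE]
Op 2: free(a) -> (freed a); heap: [0-34 FREE]
Op 3: b = malloc(3) -> b = 0; heap: [0-2 ALLOC][3-34 FREE]
Op 4: free(b) -> (freed b); heap: [0-34 FREE]
Op 5: c = malloc(11) -> c = 0; heap: [0-10 ALLOC][11-34 FREE]
Op 6: free(c) -> (freed c); heap: [0-34 FREE]
Op 7: d = malloc(2) -> d = 0; heap: [0-1 ALLOC][2-34 FREE]
Op 8: free(d) -> (freed d); heap: [0-34 FREE]
malloc(4): first-fit scan over [0-34 FREE] -> 0

Answer: 0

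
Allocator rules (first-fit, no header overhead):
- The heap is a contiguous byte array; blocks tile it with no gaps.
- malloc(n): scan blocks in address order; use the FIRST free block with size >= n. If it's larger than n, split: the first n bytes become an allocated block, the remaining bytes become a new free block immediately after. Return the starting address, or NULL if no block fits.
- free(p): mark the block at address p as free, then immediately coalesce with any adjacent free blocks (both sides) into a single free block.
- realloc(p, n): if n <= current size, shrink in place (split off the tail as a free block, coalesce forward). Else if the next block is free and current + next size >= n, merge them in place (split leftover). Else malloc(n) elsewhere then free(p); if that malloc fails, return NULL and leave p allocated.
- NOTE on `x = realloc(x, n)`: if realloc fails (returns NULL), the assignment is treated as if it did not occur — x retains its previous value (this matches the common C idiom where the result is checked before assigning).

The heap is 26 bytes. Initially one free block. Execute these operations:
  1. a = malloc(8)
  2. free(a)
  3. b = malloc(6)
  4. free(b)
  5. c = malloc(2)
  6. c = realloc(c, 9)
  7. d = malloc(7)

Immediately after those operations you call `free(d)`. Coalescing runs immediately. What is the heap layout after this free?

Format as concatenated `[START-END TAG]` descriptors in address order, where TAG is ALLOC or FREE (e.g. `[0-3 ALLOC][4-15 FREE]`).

Answer: [0-8 ALLOC][9-25 FREE]

Derivation:
Op 1: a = malloc(8) -> a = 0; heap: [0-7 ALLOC][8-25 FREE]
Op 2: free(a) -> (freed a); heap: [0-25 FREE]
Op 3: b = malloc(6) -> b = 0; heap: [0-5 ALLOC][6-25 FREE]
Op 4: free(b) -> (freed b); heap: [0-25 FREE]
Op 5: c = malloc(2) -> c = 0; heap: [0-1 ALLOC][2-25 FREE]
Op 6: c = realloc(c, 9) -> c = 0; heap: [0-8 ALLOC][9-25 FREE]
Op 7: d = malloc(7) -> d = 9; heap: [0-8 ALLOC][9-15 ALLOC][16-25 FREE]
free(d): d = 9 -> block [9-15 ALLOC]; mark free, coalesce with adjacent free neighbors -> [0-8 ALLOC][9-25 FREE]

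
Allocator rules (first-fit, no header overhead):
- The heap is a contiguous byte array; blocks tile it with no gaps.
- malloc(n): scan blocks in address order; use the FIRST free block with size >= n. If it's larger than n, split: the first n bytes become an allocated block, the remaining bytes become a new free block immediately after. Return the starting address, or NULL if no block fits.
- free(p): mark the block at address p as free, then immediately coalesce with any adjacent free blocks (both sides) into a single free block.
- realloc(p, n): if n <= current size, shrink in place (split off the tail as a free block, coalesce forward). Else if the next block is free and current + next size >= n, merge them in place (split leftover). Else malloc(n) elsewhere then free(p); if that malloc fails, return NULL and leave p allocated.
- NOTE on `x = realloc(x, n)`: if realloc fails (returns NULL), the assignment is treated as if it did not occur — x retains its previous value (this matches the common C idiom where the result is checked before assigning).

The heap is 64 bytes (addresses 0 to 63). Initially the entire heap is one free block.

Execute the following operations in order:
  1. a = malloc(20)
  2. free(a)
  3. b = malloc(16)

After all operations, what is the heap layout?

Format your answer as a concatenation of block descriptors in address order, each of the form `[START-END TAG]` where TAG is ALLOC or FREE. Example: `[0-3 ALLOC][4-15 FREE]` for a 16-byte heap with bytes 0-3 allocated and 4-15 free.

Answer: [0-15 ALLOC][16-63 FREE]

Derivation:
Op 1: a = malloc(20) -> a = 0; heap: [0-19 ALLOC][20-63 FREE]
Op 2: free(a) -> (freed a); heap: [0-63 FREE]
Op 3: b = malloc(16) -> b = 0; heap: [0-15 ALLOC][16-63 FREE]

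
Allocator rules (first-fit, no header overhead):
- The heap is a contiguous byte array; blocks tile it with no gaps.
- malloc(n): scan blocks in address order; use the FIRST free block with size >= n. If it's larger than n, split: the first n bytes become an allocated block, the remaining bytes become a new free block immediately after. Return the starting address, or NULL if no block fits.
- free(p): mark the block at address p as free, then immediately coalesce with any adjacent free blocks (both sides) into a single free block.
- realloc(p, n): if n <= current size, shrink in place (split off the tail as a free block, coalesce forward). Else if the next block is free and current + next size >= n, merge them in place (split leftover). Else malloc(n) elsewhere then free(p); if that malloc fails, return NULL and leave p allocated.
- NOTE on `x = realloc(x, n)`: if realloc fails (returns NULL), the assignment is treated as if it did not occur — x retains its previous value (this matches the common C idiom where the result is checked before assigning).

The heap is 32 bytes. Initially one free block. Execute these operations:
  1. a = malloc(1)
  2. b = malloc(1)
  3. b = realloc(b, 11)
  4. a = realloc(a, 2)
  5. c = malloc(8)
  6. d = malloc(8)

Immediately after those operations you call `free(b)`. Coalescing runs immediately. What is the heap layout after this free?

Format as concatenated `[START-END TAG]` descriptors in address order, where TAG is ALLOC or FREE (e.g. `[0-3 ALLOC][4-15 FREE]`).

Answer: [0-11 FREE][12-13 ALLOC][14-21 ALLOC][22-29 ALLOC][30-31 FREE]

Derivation:
Op 1: a = malloc(1) -> a = 0; heap: [0-0 ALLOC][1-31 FREE]
Op 2: b = malloc(1) -> b = 1; heap: [0-0 ALLOC][1-1 ALLOC][2-31 FREE]
Op 3: b = realloc(b, 11) -> b = 1; heap: [0-0 ALLOC][1-11 ALLOC][12-31 FREE]
Op 4: a = realloc(a, 2) -> a = 12; heap: [0-0 FREE][1-11 ALLOC][12-13 ALLOC][14-31 FREE]
Op 5: c = malloc(8) -> c = 14; heap: [0-0 FREE][1-11 ALLOC][12-13 ALLOC][14-21 ALLOC][22-31 FREE]
Op 6: d = malloc(8) -> d = 22; heap: [0-0 FREE][1-11 ALLOC][12-13 ALLOC][14-21 ALLOC][22-29 ALLOC][30-31 FREE]
free(b): b = 1 -> block [1-11 ALLOC]; mark free, coalesce with adjacent free neighbors -> [0-11 FREE][12-13 ALLOC][14-21 ALLOC][22-29 ALLOC][30-31 FREE]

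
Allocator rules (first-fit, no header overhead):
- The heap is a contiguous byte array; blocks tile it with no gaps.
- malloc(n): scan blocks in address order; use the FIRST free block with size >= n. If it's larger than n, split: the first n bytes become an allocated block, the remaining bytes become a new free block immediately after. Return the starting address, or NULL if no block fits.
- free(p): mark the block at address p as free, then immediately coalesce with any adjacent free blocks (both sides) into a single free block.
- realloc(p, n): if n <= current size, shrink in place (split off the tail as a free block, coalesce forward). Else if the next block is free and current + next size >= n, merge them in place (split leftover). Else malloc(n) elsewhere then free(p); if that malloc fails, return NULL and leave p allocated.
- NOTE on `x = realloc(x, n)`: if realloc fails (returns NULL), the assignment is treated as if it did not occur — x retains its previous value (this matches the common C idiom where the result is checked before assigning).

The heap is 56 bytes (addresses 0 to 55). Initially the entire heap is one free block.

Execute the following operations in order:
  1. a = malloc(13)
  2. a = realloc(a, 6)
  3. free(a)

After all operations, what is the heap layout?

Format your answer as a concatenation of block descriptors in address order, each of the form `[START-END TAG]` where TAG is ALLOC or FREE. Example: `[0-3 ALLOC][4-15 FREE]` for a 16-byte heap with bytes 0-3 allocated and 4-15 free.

Op 1: a = malloc(13) -> a = 0; heap: [0-12 ALLOC][13-55 FREE]
Op 2: a = realloc(a, 6) -> a = 0; heap: [0-5 ALLOC][6-55 FREE]
Op 3: free(a) -> (freed a); heap: [0-55 FREE]

Answer: [0-55 FREE]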